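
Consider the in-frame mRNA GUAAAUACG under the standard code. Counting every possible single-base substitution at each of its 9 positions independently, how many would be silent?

Codon 1 (GUA, Val): 3 synonymous substitutions.
Codon 2 (AAU, Asn): 1 synonymous substitution.
Codon 3 (ACG, Thr): 3 synonymous substitutions.
Total: 3 + 1 + 3 = 7.

7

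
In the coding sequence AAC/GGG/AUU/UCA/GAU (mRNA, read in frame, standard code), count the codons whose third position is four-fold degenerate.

2

Codon 1 AAC (Asn): third position 2-fold.
Codon 2 GGG (Gly): third position 4-fold.
Codon 3 AUU (Ile): third position 3-fold.
Codon 4 UCA (Ser): third position 4-fold.
Codon 5 GAU (Asp): third position 2-fold.
Four-fold degenerate third positions: 2.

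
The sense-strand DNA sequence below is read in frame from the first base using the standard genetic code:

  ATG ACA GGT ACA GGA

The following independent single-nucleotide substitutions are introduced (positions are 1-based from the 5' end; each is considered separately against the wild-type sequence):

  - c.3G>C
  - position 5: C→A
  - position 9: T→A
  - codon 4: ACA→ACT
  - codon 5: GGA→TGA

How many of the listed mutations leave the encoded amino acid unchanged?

Codon 1: ATG (Met) → ATC (Ile) — missense.
Codon 2: ACA (Thr) → AAA (Lys) — missense.
Codon 3: GGT (Gly) → GGA (Gly) — synonymous.
Codon 4: ACA (Thr) → ACT (Thr) — synonymous.
Codon 5: GGA (Gly) → TGA (Stop) — nonsense.
Synonymous: 2 of 5.

2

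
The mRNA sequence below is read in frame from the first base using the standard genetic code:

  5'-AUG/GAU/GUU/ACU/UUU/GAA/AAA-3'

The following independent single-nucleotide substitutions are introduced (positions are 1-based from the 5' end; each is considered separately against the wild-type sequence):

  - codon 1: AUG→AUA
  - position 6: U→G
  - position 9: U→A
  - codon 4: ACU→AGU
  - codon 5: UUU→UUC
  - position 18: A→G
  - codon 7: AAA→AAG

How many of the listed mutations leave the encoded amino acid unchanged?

4

Codon 1: AUG (Met) → AUA (Ile) — missense.
Codon 2: GAU (Asp) → GAG (Glu) — missense.
Codon 3: GUU (Val) → GUA (Val) — synonymous.
Codon 4: ACU (Thr) → AGU (Ser) — missense.
Codon 5: UUU (Phe) → UUC (Phe) — synonymous.
Codon 6: GAA (Glu) → GAG (Glu) — synonymous.
Codon 7: AAA (Lys) → AAG (Lys) — synonymous.
Synonymous: 4 of 7.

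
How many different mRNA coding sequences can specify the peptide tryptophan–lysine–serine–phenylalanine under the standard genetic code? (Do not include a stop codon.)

Trp: 1 codon.
Lys: 2 codons.
Ser: 6 codons.
Phe: 2 codons.
1 × 2 × 6 × 2 = 24.

24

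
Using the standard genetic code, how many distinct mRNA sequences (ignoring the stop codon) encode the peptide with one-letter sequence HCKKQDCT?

512

His: 2 codons.
Cys: 2 codons.
Lys: 2 codons.
Lys: 2 codons.
Gln: 2 codons.
Asp: 2 codons.
Cys: 2 codons.
Thr: 4 codons.
2 × 2 × 2 × 2 × 2 × 2 × 2 × 4 = 512.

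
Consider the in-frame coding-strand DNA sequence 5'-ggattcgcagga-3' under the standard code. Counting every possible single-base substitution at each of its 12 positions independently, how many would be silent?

Codon 1 (GGA, Gly): 3 synonymous substitutions.
Codon 2 (TTC, Phe): 1 synonymous substitution.
Codon 3 (GCA, Ala): 3 synonymous substitutions.
Codon 4 (GGA, Gly): 3 synonymous substitutions.
Total: 3 + 1 + 3 + 3 = 10.

10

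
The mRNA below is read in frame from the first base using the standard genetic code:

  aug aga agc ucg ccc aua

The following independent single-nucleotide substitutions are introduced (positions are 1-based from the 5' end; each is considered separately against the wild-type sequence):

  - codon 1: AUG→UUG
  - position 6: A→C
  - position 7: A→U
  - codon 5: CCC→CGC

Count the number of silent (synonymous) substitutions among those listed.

Codon 1: AUG (Met) → UUG (Leu) — missense.
Codon 2: AGA (Arg) → AGC (Ser) — missense.
Codon 3: AGC (Ser) → UGC (Cys) — missense.
Codon 5: CCC (Pro) → CGC (Arg) — missense.
Synonymous: 0 of 4.

0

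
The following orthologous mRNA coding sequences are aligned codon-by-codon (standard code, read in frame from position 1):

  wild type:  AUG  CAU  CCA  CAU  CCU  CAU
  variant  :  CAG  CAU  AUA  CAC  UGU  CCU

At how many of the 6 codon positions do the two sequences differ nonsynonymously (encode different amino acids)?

Codon 1: AUG Met / CAG Gln — nonsynonymous.
Codon 2: CAU His / CAU His — identical.
Codon 3: CCA Pro / AUA Ile — nonsynonymous.
Codon 4: CAU His / CAC His — synonymous.
Codon 5: CCU Pro / UGU Cys — nonsynonymous.
Codon 6: CAU His / CCU Pro — nonsynonymous.
Nonsynonymous differences: 4.

4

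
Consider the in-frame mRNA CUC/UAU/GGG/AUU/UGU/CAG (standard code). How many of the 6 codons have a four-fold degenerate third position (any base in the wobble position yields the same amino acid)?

Codon 1 CUC (Leu): third position 4-fold.
Codon 2 UAU (Tyr): third position 2-fold.
Codon 3 GGG (Gly): third position 4-fold.
Codon 4 AUU (Ile): third position 3-fold.
Codon 5 UGU (Cys): third position 2-fold.
Codon 6 CAG (Gln): third position 2-fold.
Four-fold degenerate third positions: 2.

2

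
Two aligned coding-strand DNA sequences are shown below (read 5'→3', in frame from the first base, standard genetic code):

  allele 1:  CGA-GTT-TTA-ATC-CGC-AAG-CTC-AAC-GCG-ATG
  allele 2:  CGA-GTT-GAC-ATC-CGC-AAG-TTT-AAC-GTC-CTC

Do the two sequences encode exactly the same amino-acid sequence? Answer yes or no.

no

Codon 1: CGA Arg / CGA Arg — identical.
Codon 2: GTT Val / GTT Val — identical.
Codon 3: TTA Leu / GAC Asp — nonsynonymous.
Codon 4: ATC Ile / ATC Ile — identical.
Codon 5: CGC Arg / CGC Arg — identical.
Codon 6: AAG Lys / AAG Lys — identical.
Codon 7: CTC Leu / TTT Phe — nonsynonymous.
Codon 8: AAC Asn / AAC Asn — identical.
Codon 9: GCG Ala / GTC Val — nonsynonymous.
Codon 10: ATG Met / CTC Leu — nonsynonymous.
Nonsynonymous differences: 4 → different protein.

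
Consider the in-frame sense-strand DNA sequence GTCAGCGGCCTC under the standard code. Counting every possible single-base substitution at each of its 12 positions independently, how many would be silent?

10

Codon 1 (GTC, Val): 3 synonymous substitutions.
Codon 2 (AGC, Ser): 1 synonymous substitution.
Codon 3 (GGC, Gly): 3 synonymous substitutions.
Codon 4 (CTC, Leu): 3 synonymous substitutions.
Total: 3 + 1 + 3 + 3 = 10.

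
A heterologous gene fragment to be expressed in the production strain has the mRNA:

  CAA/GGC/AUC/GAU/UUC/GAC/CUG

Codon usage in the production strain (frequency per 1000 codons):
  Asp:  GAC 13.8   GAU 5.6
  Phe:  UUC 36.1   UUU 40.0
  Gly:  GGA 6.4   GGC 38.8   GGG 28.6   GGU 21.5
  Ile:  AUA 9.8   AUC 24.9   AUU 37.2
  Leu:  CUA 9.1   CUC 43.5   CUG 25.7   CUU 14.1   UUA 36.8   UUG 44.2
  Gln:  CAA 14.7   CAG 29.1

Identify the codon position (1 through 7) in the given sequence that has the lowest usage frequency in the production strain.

4

Codon 1 CAA (Gln): 14.7 per 1000.
Codon 2 GGC (Gly): 38.8 per 1000.
Codon 3 AUC (Ile): 24.9 per 1000.
Codon 4 GAU (Asp): 5.6 per 1000.
Codon 5 UUC (Phe): 36.1 per 1000.
Codon 6 GAC (Asp): 13.8 per 1000.
Codon 7 CUG (Leu): 25.7 per 1000.
Lowest frequency is 5.6 at codon 4.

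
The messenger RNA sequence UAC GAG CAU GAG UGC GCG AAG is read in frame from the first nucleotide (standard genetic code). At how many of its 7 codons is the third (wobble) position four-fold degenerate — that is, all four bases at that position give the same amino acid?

Codon 1 UAC (Tyr): third position 2-fold.
Codon 2 GAG (Glu): third position 2-fold.
Codon 3 CAU (His): third position 2-fold.
Codon 4 GAG (Glu): third position 2-fold.
Codon 5 UGC (Cys): third position 2-fold.
Codon 6 GCG (Ala): third position 4-fold.
Codon 7 AAG (Lys): third position 2-fold.
Four-fold degenerate third positions: 1.

1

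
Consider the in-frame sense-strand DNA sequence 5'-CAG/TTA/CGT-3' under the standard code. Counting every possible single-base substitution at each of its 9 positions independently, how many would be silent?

6

Codon 1 (CAG, Gln): 1 synonymous substitution.
Codon 2 (TTA, Leu): 2 synonymous substitutions.
Codon 3 (CGT, Arg): 3 synonymous substitutions.
Total: 1 + 2 + 3 = 6.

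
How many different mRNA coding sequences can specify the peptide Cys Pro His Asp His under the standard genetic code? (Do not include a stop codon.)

64

Cys: 2 codons.
Pro: 4 codons.
His: 2 codons.
Asp: 2 codons.
His: 2 codons.
2 × 4 × 2 × 2 × 2 = 64.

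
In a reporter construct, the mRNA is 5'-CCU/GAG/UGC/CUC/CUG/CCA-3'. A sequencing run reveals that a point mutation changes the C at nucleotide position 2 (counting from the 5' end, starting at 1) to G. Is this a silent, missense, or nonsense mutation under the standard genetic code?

Position 2 falls in codon 1: CCU → Pro.
After the substitution the codon is CGU → Arg.
Pro ≠ Arg, so this is a missense mutation.

missense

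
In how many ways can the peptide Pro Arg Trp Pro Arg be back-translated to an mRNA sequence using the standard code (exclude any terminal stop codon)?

Pro: 4 codons.
Arg: 6 codons.
Trp: 1 codon.
Pro: 4 codons.
Arg: 6 codons.
4 × 6 × 1 × 4 × 6 = 576.

576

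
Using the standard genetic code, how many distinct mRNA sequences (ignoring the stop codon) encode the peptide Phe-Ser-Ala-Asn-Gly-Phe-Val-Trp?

3072

Phe: 2 codons.
Ser: 6 codons.
Ala: 4 codons.
Asn: 2 codons.
Gly: 4 codons.
Phe: 2 codons.
Val: 4 codons.
Trp: 1 codon.
2 × 6 × 4 × 2 × 4 × 2 × 4 × 1 = 3072.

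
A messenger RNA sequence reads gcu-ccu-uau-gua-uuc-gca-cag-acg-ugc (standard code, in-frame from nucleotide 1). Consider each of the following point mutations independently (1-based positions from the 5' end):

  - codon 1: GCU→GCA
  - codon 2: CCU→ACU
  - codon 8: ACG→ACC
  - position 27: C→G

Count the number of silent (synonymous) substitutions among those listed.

Codon 1: GCU (Ala) → GCA (Ala) — synonymous.
Codon 2: CCU (Pro) → ACU (Thr) — missense.
Codon 8: ACG (Thr) → ACC (Thr) — synonymous.
Codon 9: UGC (Cys) → UGG (Trp) — missense.
Synonymous: 2 of 4.

2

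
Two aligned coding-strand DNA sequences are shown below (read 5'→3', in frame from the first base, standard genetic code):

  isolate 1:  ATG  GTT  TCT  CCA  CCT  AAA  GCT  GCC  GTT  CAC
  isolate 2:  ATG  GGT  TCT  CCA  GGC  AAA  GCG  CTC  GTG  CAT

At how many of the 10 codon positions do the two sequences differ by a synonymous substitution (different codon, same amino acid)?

Codon 1: ATG Met / ATG Met — identical.
Codon 2: GTT Val / GGT Gly — nonsynonymous.
Codon 3: TCT Ser / TCT Ser — identical.
Codon 4: CCA Pro / CCA Pro — identical.
Codon 5: CCT Pro / GGC Gly — nonsynonymous.
Codon 6: AAA Lys / AAA Lys — identical.
Codon 7: GCT Ala / GCG Ala — synonymous.
Codon 8: GCC Ala / CTC Leu — nonsynonymous.
Codon 9: GTT Val / GTG Val — synonymous.
Codon 10: CAC His / CAT His — synonymous.
Synonymous differences: 3.

3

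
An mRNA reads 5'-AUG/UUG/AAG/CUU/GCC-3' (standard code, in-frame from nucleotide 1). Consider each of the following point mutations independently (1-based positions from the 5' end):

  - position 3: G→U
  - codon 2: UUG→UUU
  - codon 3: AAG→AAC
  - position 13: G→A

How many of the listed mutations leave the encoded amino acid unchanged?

Codon 1: AUG (Met) → AUU (Ile) — missense.
Codon 2: UUG (Leu) → UUU (Phe) — missense.
Codon 3: AAG (Lys) → AAC (Asn) — missense.
Codon 5: GCC (Ala) → ACC (Thr) — missense.
Synonymous: 0 of 4.

0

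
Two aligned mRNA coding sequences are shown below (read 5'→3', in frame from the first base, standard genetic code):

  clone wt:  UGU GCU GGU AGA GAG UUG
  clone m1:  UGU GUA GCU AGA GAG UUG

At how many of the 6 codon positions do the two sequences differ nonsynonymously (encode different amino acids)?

Codon 1: UGU Cys / UGU Cys — identical.
Codon 2: GCU Ala / GUA Val — nonsynonymous.
Codon 3: GGU Gly / GCU Ala — nonsynonymous.
Codon 4: AGA Arg / AGA Arg — identical.
Codon 5: GAG Glu / GAG Glu — identical.
Codon 6: UUG Leu / UUG Leu — identical.
Nonsynonymous differences: 2.

2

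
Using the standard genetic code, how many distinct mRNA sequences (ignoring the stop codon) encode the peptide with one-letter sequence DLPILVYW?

6912

Asp: 2 codons.
Leu: 6 codons.
Pro: 4 codons.
Ile: 3 codons.
Leu: 6 codons.
Val: 4 codons.
Tyr: 2 codons.
Trp: 1 codon.
2 × 6 × 4 × 3 × 6 × 4 × 2 × 1 = 6912.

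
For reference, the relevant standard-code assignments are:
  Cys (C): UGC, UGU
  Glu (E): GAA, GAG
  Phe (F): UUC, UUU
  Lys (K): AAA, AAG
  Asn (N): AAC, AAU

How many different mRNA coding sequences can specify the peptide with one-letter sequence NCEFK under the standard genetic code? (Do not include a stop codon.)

32

Asn: 2 codons.
Cys: 2 codons.
Glu: 2 codons.
Phe: 2 codons.
Lys: 2 codons.
2 × 2 × 2 × 2 × 2 = 32.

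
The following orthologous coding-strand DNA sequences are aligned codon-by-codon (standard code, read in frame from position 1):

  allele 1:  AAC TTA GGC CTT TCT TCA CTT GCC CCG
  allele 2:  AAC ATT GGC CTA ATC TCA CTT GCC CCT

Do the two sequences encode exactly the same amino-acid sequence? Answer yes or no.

Codon 1: AAC Asn / AAC Asn — identical.
Codon 2: TTA Leu / ATT Ile — nonsynonymous.
Codon 3: GGC Gly / GGC Gly — identical.
Codon 4: CTT Leu / CTA Leu — synonymous.
Codon 5: TCT Ser / ATC Ile — nonsynonymous.
Codon 6: TCA Ser / TCA Ser — identical.
Codon 7: CTT Leu / CTT Leu — identical.
Codon 8: GCC Ala / GCC Ala — identical.
Codon 9: CCG Pro / CCT Pro — synonymous.
Nonsynonymous differences: 2 → different protein.

no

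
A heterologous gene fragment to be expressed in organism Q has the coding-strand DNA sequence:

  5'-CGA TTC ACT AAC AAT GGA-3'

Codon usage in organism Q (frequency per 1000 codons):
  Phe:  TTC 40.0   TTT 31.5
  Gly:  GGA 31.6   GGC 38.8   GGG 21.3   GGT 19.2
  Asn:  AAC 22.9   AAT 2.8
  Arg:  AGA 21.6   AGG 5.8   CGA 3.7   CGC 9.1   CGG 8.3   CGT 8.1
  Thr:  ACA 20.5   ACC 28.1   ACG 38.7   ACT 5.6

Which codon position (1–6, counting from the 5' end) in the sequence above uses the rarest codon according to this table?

Codon 1 CGA (Arg): 3.7 per 1000.
Codon 2 TTC (Phe): 40.0 per 1000.
Codon 3 ACT (Thr): 5.6 per 1000.
Codon 4 AAC (Asn): 22.9 per 1000.
Codon 5 AAT (Asn): 2.8 per 1000.
Codon 6 GGA (Gly): 31.6 per 1000.
Lowest frequency is 2.8 at codon 5.

5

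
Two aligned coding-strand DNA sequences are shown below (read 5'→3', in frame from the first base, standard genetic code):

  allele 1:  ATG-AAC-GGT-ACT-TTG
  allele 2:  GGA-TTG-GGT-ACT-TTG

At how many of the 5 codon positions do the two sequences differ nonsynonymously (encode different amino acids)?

2

Codon 1: ATG Met / GGA Gly — nonsynonymous.
Codon 2: AAC Asn / TTG Leu — nonsynonymous.
Codon 3: GGT Gly / GGT Gly — identical.
Codon 4: ACT Thr / ACT Thr — identical.
Codon 5: TTG Leu / TTG Leu — identical.
Nonsynonymous differences: 2.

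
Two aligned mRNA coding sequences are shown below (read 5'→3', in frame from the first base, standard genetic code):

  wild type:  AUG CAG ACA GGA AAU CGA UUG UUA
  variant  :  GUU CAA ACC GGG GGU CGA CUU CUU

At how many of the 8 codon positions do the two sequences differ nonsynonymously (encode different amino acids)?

Codon 1: AUG Met / GUU Val — nonsynonymous.
Codon 2: CAG Gln / CAA Gln — synonymous.
Codon 3: ACA Thr / ACC Thr — synonymous.
Codon 4: GGA Gly / GGG Gly — synonymous.
Codon 5: AAU Asn / GGU Gly — nonsynonymous.
Codon 6: CGA Arg / CGA Arg — identical.
Codon 7: UUG Leu / CUU Leu — synonymous.
Codon 8: UUA Leu / CUU Leu — synonymous.
Nonsynonymous differences: 2.

2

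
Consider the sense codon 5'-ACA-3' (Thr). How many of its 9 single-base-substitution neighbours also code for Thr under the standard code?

3

Position 1: none → 0 synonymous.
Position 2: none → 0 synonymous.
Position 3: ACU, ACC, ACG → 3 synonymous.
Total: 0 + 0 + 3 = 3.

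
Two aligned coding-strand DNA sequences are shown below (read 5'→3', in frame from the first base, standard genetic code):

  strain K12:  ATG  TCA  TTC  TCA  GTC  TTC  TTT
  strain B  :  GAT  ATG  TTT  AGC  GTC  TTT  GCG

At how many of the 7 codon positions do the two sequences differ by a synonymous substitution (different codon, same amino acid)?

3

Codon 1: ATG Met / GAT Asp — nonsynonymous.
Codon 2: TCA Ser / ATG Met — nonsynonymous.
Codon 3: TTC Phe / TTT Phe — synonymous.
Codon 4: TCA Ser / AGC Ser — synonymous.
Codon 5: GTC Val / GTC Val — identical.
Codon 6: TTC Phe / TTT Phe — synonymous.
Codon 7: TTT Phe / GCG Ala — nonsynonymous.
Synonymous differences: 3.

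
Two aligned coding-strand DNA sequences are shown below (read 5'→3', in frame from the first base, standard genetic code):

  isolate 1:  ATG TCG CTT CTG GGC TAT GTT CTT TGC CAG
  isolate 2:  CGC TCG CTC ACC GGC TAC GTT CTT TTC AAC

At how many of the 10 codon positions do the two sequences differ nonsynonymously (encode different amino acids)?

Codon 1: ATG Met / CGC Arg — nonsynonymous.
Codon 2: TCG Ser / TCG Ser — identical.
Codon 3: CTT Leu / CTC Leu — synonymous.
Codon 4: CTG Leu / ACC Thr — nonsynonymous.
Codon 5: GGC Gly / GGC Gly — identical.
Codon 6: TAT Tyr / TAC Tyr — synonymous.
Codon 7: GTT Val / GTT Val — identical.
Codon 8: CTT Leu / CTT Leu — identical.
Codon 9: TGC Cys / TTC Phe — nonsynonymous.
Codon 10: CAG Gln / AAC Asn — nonsynonymous.
Nonsynonymous differences: 4.

4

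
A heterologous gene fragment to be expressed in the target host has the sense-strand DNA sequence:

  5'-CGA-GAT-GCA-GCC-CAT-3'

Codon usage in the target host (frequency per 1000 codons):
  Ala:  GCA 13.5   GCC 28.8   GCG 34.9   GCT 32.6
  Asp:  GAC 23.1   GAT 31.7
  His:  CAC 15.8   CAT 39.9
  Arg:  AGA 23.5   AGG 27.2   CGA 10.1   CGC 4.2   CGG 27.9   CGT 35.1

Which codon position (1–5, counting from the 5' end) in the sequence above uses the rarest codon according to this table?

Codon 1 CGA (Arg): 10.1 per 1000.
Codon 2 GAT (Asp): 31.7 per 1000.
Codon 3 GCA (Ala): 13.5 per 1000.
Codon 4 GCC (Ala): 28.8 per 1000.
Codon 5 CAT (His): 39.9 per 1000.
Lowest frequency is 10.1 at codon 1.

1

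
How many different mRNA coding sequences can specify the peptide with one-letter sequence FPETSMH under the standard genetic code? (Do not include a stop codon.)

Phe: 2 codons.
Pro: 4 codons.
Glu: 2 codons.
Thr: 4 codons.
Ser: 6 codons.
Met: 1 codon.
His: 2 codons.
2 × 4 × 2 × 4 × 6 × 1 × 2 = 768.

768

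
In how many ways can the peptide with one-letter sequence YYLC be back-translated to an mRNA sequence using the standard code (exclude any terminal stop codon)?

Tyr: 2 codons.
Tyr: 2 codons.
Leu: 6 codons.
Cys: 2 codons.
2 × 2 × 6 × 2 = 48.

48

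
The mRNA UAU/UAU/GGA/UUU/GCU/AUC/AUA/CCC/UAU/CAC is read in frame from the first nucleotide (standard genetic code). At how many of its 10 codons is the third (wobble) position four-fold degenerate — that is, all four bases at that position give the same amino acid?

Codon 1 UAU (Tyr): third position 2-fold.
Codon 2 UAU (Tyr): third position 2-fold.
Codon 3 GGA (Gly): third position 4-fold.
Codon 4 UUU (Phe): third position 2-fold.
Codon 5 GCU (Ala): third position 4-fold.
Codon 6 AUC (Ile): third position 3-fold.
Codon 7 AUA (Ile): third position 3-fold.
Codon 8 CCC (Pro): third position 4-fold.
Codon 9 UAU (Tyr): third position 2-fold.
Codon 10 CAC (His): third position 2-fold.
Four-fold degenerate third positions: 3.

3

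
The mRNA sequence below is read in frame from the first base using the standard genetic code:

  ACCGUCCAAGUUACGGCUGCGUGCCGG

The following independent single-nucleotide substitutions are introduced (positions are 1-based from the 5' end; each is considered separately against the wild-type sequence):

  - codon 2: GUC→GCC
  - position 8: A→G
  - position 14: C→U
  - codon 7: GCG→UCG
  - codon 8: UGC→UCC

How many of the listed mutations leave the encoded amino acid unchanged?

0

Codon 2: GUC (Val) → GCC (Ala) — missense.
Codon 3: CAA (Gln) → CGA (Arg) — missense.
Codon 5: ACG (Thr) → AUG (Met) — missense.
Codon 7: GCG (Ala) → UCG (Ser) — missense.
Codon 8: UGC (Cys) → UCC (Ser) — missense.
Synonymous: 0 of 5.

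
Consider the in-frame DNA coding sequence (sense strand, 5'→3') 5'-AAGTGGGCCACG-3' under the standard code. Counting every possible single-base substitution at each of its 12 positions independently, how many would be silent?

7

Codon 1 (AAG, Lys): 1 synonymous substitution.
Codon 2 (TGG, Trp): 0 synonymous substitutions.
Codon 3 (GCC, Ala): 3 synonymous substitutions.
Codon 4 (ACG, Thr): 3 synonymous substitutions.
Total: 1 + 0 + 3 + 3 = 7.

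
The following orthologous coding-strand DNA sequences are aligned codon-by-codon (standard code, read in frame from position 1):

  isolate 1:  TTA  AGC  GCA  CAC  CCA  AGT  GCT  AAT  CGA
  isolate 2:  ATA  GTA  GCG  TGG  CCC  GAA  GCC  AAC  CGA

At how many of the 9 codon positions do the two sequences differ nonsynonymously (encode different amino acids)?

Codon 1: TTA Leu / ATA Ile — nonsynonymous.
Codon 2: AGC Ser / GTA Val — nonsynonymous.
Codon 3: GCA Ala / GCG Ala — synonymous.
Codon 4: CAC His / TGG Trp — nonsynonymous.
Codon 5: CCA Pro / CCC Pro — synonymous.
Codon 6: AGT Ser / GAA Glu — nonsynonymous.
Codon 7: GCT Ala / GCC Ala — synonymous.
Codon 8: AAT Asn / AAC Asn — synonymous.
Codon 9: CGA Arg / CGA Arg — identical.
Nonsynonymous differences: 4.

4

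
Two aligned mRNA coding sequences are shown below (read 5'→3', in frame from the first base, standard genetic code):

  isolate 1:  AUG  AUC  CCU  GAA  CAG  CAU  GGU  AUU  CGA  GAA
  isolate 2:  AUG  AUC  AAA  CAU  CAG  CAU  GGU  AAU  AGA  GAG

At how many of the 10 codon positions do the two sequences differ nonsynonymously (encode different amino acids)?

Codon 1: AUG Met / AUG Met — identical.
Codon 2: AUC Ile / AUC Ile — identical.
Codon 3: CCU Pro / AAA Lys — nonsynonymous.
Codon 4: GAA Glu / CAU His — nonsynonymous.
Codon 5: CAG Gln / CAG Gln — identical.
Codon 6: CAU His / CAU His — identical.
Codon 7: GGU Gly / GGU Gly — identical.
Codon 8: AUU Ile / AAU Asn — nonsynonymous.
Codon 9: CGA Arg / AGA Arg — synonymous.
Codon 10: GAA Glu / GAG Glu — synonymous.
Nonsynonymous differences: 3.

3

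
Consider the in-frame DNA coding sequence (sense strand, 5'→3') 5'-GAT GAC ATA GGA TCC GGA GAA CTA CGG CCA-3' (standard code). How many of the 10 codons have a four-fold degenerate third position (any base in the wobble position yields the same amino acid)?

Codon 1 GAT (Asp): third position 2-fold.
Codon 2 GAC (Asp): third position 2-fold.
Codon 3 ATA (Ile): third position 3-fold.
Codon 4 GGA (Gly): third position 4-fold.
Codon 5 TCC (Ser): third position 4-fold.
Codon 6 GGA (Gly): third position 4-fold.
Codon 7 GAA (Glu): third position 2-fold.
Codon 8 CTA (Leu): third position 4-fold.
Codon 9 CGG (Arg): third position 4-fold.
Codon 10 CCA (Pro): third position 4-fold.
Four-fold degenerate third positions: 6.

6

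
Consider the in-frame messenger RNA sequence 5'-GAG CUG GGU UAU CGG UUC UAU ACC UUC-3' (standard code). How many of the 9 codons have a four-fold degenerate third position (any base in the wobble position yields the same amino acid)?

4

Codon 1 GAG (Glu): third position 2-fold.
Codon 2 CUG (Leu): third position 4-fold.
Codon 3 GGU (Gly): third position 4-fold.
Codon 4 UAU (Tyr): third position 2-fold.
Codon 5 CGG (Arg): third position 4-fold.
Codon 6 UUC (Phe): third position 2-fold.
Codon 7 UAU (Tyr): third position 2-fold.
Codon 8 ACC (Thr): third position 4-fold.
Codon 9 UUC (Phe): third position 2-fold.
Four-fold degenerate third positions: 4.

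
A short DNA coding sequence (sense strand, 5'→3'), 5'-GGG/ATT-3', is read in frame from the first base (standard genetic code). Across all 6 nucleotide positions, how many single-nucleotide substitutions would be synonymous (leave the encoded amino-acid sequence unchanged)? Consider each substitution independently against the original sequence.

5

Codon 1 (GGG, Gly): 3 synonymous substitutions.
Codon 2 (ATT, Ile): 2 synonymous substitutions.
Total: 3 + 2 = 5.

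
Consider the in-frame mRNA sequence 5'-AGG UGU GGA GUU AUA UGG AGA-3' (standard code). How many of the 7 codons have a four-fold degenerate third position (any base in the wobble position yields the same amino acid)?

2

Codon 1 AGG (Arg): third position 2-fold.
Codon 2 UGU (Cys): third position 2-fold.
Codon 3 GGA (Gly): third position 4-fold.
Codon 4 GUU (Val): third position 4-fold.
Codon 5 AUA (Ile): third position 3-fold.
Codon 6 UGG (Trp): third position 1-fold.
Codon 7 AGA (Arg): third position 2-fold.
Four-fold degenerate third positions: 2.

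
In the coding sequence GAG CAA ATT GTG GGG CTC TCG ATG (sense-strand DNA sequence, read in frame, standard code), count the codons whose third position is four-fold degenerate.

Codon 1 GAG (Glu): third position 2-fold.
Codon 2 CAA (Gln): third position 2-fold.
Codon 3 ATT (Ile): third position 3-fold.
Codon 4 GTG (Val): third position 4-fold.
Codon 5 GGG (Gly): third position 4-fold.
Codon 6 CTC (Leu): third position 4-fold.
Codon 7 TCG (Ser): third position 4-fold.
Codon 8 ATG (Met): third position 1-fold.
Four-fold degenerate third positions: 4.

4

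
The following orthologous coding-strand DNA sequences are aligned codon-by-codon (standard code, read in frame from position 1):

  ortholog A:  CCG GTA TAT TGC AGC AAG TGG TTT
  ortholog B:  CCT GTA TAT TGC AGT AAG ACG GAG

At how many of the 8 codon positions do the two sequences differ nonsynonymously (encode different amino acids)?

2

Codon 1: CCG Pro / CCT Pro — synonymous.
Codon 2: GTA Val / GTA Val — identical.
Codon 3: TAT Tyr / TAT Tyr — identical.
Codon 4: TGC Cys / TGC Cys — identical.
Codon 5: AGC Ser / AGT Ser — synonymous.
Codon 6: AAG Lys / AAG Lys — identical.
Codon 7: TGG Trp / ACG Thr — nonsynonymous.
Codon 8: TTT Phe / GAG Glu — nonsynonymous.
Nonsynonymous differences: 2.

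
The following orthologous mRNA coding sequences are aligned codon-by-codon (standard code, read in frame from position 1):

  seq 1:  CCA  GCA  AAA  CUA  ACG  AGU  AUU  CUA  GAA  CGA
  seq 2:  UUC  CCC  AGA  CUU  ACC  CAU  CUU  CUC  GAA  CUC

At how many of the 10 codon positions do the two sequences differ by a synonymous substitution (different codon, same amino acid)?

Codon 1: CCA Pro / UUC Phe — nonsynonymous.
Codon 2: GCA Ala / CCC Pro — nonsynonymous.
Codon 3: AAA Lys / AGA Arg — nonsynonymous.
Codon 4: CUA Leu / CUU Leu — synonymous.
Codon 5: ACG Thr / ACC Thr — synonymous.
Codon 6: AGU Ser / CAU His — nonsynonymous.
Codon 7: AUU Ile / CUU Leu — nonsynonymous.
Codon 8: CUA Leu / CUC Leu — synonymous.
Codon 9: GAA Glu / GAA Glu — identical.
Codon 10: CGA Arg / CUC Leu — nonsynonymous.
Synonymous differences: 3.

3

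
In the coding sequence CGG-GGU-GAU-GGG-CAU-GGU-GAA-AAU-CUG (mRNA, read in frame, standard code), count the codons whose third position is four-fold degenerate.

5

Codon 1 CGG (Arg): third position 4-fold.
Codon 2 GGU (Gly): third position 4-fold.
Codon 3 GAU (Asp): third position 2-fold.
Codon 4 GGG (Gly): third position 4-fold.
Codon 5 CAU (His): third position 2-fold.
Codon 6 GGU (Gly): third position 4-fold.
Codon 7 GAA (Glu): third position 2-fold.
Codon 8 AAU (Asn): third position 2-fold.
Codon 9 CUG (Leu): third position 4-fold.
Four-fold degenerate third positions: 5.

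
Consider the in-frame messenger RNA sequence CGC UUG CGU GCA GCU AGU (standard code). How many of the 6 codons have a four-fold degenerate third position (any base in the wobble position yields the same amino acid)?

4

Codon 1 CGC (Arg): third position 4-fold.
Codon 2 UUG (Leu): third position 2-fold.
Codon 3 CGU (Arg): third position 4-fold.
Codon 4 GCA (Ala): third position 4-fold.
Codon 5 GCU (Ala): third position 4-fold.
Codon 6 AGU (Ser): third position 2-fold.
Four-fold degenerate third positions: 4.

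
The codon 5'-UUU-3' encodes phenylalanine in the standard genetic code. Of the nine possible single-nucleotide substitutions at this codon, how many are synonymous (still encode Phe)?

Position 1: none → 0 synonymous.
Position 2: none → 0 synonymous.
Position 3: UUC → 1 synonymous.
Total: 0 + 0 + 1 = 1.

1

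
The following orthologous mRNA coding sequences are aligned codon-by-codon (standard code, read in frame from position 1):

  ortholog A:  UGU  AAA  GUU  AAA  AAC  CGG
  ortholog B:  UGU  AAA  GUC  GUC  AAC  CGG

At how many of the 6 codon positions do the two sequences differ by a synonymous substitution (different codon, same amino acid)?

Codon 1: UGU Cys / UGU Cys — identical.
Codon 2: AAA Lys / AAA Lys — identical.
Codon 3: GUU Val / GUC Val — synonymous.
Codon 4: AAA Lys / GUC Val — nonsynonymous.
Codon 5: AAC Asn / AAC Asn — identical.
Codon 6: CGG Arg / CGG Arg — identical.
Synonymous differences: 1.

1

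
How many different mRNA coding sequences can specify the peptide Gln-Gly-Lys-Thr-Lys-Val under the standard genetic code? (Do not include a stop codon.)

Gln: 2 codons.
Gly: 4 codons.
Lys: 2 codons.
Thr: 4 codons.
Lys: 2 codons.
Val: 4 codons.
2 × 4 × 2 × 4 × 2 × 4 = 512.

512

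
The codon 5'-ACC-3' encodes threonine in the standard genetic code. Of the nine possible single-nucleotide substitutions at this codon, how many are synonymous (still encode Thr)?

Position 1: none → 0 synonymous.
Position 2: none → 0 synonymous.
Position 3: ACU, ACA, ACG → 3 synonymous.
Total: 0 + 0 + 3 = 3.

3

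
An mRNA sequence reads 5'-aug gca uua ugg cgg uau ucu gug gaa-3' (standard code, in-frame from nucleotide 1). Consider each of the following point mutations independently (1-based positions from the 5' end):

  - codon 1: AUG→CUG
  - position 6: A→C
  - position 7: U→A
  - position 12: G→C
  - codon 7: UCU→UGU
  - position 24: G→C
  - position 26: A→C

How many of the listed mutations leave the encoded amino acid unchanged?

2

Codon 1: AUG (Met) → CUG (Leu) — missense.
Codon 2: GCA (Ala) → GCC (Ala) — synonymous.
Codon 3: UUA (Leu) → AUA (Ile) — missense.
Codon 4: UGG (Trp) → UGC (Cys) — missense.
Codon 7: UCU (Ser) → UGU (Cys) — missense.
Codon 8: GUG (Val) → GUC (Val) — synonymous.
Codon 9: GAA (Glu) → GCA (Ala) — missense.
Synonymous: 2 of 7.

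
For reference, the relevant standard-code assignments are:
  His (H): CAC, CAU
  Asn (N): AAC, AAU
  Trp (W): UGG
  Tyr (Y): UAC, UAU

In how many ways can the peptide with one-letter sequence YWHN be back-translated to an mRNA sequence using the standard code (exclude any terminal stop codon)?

Tyr: 2 codons.
Trp: 1 codon.
His: 2 codons.
Asn: 2 codons.
2 × 1 × 2 × 2 = 8.

8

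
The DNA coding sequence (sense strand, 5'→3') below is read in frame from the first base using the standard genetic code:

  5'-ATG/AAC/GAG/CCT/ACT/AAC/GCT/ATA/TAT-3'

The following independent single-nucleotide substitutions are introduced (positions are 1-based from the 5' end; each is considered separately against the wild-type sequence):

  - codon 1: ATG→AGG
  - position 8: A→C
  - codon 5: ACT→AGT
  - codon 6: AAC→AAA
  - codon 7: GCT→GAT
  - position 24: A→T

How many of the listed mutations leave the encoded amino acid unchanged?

1

Codon 1: ATG (Met) → AGG (Arg) — missense.
Codon 3: GAG (Glu) → GCG (Ala) — missense.
Codon 5: ACT (Thr) → AGT (Ser) — missense.
Codon 6: AAC (Asn) → AAA (Lys) — missense.
Codon 7: GCT (Ala) → GAT (Asp) — missense.
Codon 8: ATA (Ile) → ATT (Ile) — synonymous.
Synonymous: 1 of 6.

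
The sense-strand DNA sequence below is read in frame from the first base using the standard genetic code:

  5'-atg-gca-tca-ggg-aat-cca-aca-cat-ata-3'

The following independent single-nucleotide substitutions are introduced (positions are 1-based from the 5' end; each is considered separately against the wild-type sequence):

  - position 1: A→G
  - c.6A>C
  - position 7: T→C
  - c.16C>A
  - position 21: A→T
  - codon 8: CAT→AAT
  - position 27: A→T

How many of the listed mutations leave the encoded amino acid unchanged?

3

Codon 1: ATG (Met) → GTG (Val) — missense.
Codon 2: GCA (Ala) → GCC (Ala) — synonymous.
Codon 3: TCA (Ser) → CCA (Pro) — missense.
Codon 6: CCA (Pro) → ACA (Thr) — missense.
Codon 7: ACA (Thr) → ACT (Thr) — synonymous.
Codon 8: CAT (His) → AAT (Asn) — missense.
Codon 9: ATA (Ile) → ATT (Ile) — synonymous.
Synonymous: 3 of 7.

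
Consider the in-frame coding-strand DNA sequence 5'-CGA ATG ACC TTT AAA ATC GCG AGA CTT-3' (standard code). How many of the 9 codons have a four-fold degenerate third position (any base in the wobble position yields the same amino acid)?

Codon 1 CGA (Arg): third position 4-fold.
Codon 2 ATG (Met): third position 1-fold.
Codon 3 ACC (Thr): third position 4-fold.
Codon 4 TTT (Phe): third position 2-fold.
Codon 5 AAA (Lys): third position 2-fold.
Codon 6 ATC (Ile): third position 3-fold.
Codon 7 GCG (Ala): third position 4-fold.
Codon 8 AGA (Arg): third position 2-fold.
Codon 9 CTT (Leu): third position 4-fold.
Four-fold degenerate third positions: 4.

4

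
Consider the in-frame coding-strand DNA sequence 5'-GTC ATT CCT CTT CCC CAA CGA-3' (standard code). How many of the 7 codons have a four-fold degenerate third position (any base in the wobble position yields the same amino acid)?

Codon 1 GTC (Val): third position 4-fold.
Codon 2 ATT (Ile): third position 3-fold.
Codon 3 CCT (Pro): third position 4-fold.
Codon 4 CTT (Leu): third position 4-fold.
Codon 5 CCC (Pro): third position 4-fold.
Codon 6 CAA (Gln): third position 2-fold.
Codon 7 CGA (Arg): third position 4-fold.
Four-fold degenerate third positions: 5.

5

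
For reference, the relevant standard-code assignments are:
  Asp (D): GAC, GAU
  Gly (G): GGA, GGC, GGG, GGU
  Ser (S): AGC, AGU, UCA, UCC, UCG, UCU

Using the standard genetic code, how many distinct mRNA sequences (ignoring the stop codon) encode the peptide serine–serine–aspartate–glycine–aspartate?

Ser: 6 codons.
Ser: 6 codons.
Asp: 2 codons.
Gly: 4 codons.
Asp: 2 codons.
6 × 6 × 2 × 4 × 2 = 576.

576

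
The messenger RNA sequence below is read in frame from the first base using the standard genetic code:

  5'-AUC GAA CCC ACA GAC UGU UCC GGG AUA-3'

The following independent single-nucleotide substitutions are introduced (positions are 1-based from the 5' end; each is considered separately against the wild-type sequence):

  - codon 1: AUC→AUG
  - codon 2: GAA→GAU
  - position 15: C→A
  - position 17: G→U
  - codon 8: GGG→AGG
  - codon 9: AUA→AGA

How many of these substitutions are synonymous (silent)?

0

Codon 1: AUC (Ile) → AUG (Met) — missense.
Codon 2: GAA (Glu) → GAU (Asp) — missense.
Codon 5: GAC (Asp) → GAA (Glu) — missense.
Codon 6: UGU (Cys) → UUU (Phe) — missense.
Codon 8: GGG (Gly) → AGG (Arg) — missense.
Codon 9: AUA (Ile) → AGA (Arg) — missense.
Synonymous: 0 of 6.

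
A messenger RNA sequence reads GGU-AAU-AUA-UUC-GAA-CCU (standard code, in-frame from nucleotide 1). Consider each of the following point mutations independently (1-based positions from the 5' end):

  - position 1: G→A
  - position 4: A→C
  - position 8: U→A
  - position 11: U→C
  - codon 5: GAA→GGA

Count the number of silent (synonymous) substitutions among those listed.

Codon 1: GGU (Gly) → AGU (Ser) — missense.
Codon 2: AAU (Asn) → CAU (His) — missense.
Codon 3: AUA (Ile) → AAA (Lys) — missense.
Codon 4: UUC (Phe) → UCC (Ser) — missense.
Codon 5: GAA (Glu) → GGA (Gly) — missense.
Synonymous: 0 of 5.

0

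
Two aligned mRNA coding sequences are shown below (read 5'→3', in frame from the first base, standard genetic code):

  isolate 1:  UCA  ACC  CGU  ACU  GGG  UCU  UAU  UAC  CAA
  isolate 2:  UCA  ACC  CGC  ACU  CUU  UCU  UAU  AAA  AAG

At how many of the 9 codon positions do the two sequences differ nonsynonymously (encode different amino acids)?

Codon 1: UCA Ser / UCA Ser — identical.
Codon 2: ACC Thr / ACC Thr — identical.
Codon 3: CGU Arg / CGC Arg — synonymous.
Codon 4: ACU Thr / ACU Thr — identical.
Codon 5: GGG Gly / CUU Leu — nonsynonymous.
Codon 6: UCU Ser / UCU Ser — identical.
Codon 7: UAU Tyr / UAU Tyr — identical.
Codon 8: UAC Tyr / AAA Lys — nonsynonymous.
Codon 9: CAA Gln / AAG Lys — nonsynonymous.
Nonsynonymous differences: 3.

3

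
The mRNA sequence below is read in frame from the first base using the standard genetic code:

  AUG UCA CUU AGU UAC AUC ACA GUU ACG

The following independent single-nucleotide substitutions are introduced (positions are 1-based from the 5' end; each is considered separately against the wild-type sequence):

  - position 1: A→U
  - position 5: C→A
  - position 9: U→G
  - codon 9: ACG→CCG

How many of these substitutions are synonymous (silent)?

Codon 1: AUG (Met) → UUG (Leu) — missense.
Codon 2: UCA (Ser) → UAA (Stop) — nonsense.
Codon 3: CUU (Leu) → CUG (Leu) — synonymous.
Codon 9: ACG (Thr) → CCG (Pro) — missense.
Synonymous: 1 of 4.

1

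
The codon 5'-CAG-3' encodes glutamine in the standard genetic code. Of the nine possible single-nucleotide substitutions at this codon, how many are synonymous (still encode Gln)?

Position 1: none → 0 synonymous.
Position 2: none → 0 synonymous.
Position 3: CAA → 1 synonymous.
Total: 0 + 0 + 1 = 1.

1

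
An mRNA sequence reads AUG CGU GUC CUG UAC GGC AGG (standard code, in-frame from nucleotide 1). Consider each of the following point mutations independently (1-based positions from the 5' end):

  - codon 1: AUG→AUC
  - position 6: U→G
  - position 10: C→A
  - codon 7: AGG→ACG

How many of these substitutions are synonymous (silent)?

Codon 1: AUG (Met) → AUC (Ile) — missense.
Codon 2: CGU (Arg) → CGG (Arg) — synonymous.
Codon 4: CUG (Leu) → AUG (Met) — missense.
Codon 7: AGG (Arg) → ACG (Thr) — missense.
Synonymous: 1 of 4.

1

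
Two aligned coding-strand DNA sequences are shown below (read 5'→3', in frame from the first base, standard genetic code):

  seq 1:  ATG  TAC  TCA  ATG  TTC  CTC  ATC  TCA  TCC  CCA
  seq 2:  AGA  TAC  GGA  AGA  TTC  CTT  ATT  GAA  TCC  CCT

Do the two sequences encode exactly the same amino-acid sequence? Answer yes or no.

Codon 1: ATG Met / AGA Arg — nonsynonymous.
Codon 2: TAC Tyr / TAC Tyr — identical.
Codon 3: TCA Ser / GGA Gly — nonsynonymous.
Codon 4: ATG Met / AGA Arg — nonsynonymous.
Codon 5: TTC Phe / TTC Phe — identical.
Codon 6: CTC Leu / CTT Leu — synonymous.
Codon 7: ATC Ile / ATT Ile — synonymous.
Codon 8: TCA Ser / GAA Glu — nonsynonymous.
Codon 9: TCC Ser / TCC Ser — identical.
Codon 10: CCA Pro / CCT Pro — synonymous.
Nonsynonymous differences: 4 → different protein.

no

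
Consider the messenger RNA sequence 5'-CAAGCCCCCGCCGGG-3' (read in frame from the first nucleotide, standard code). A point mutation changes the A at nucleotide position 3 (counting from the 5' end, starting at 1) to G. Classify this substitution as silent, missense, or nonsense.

Position 3 falls in codon 1: CAA → Gln.
After the substitution the codon is CAG → Gln.
Both encode Gln, so the change is synonymous.

silent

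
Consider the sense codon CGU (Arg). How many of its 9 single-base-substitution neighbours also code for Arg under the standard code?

Position 1: none → 0 synonymous.
Position 2: none → 0 synonymous.
Position 3: CGC, CGA, CGG → 3 synonymous.
Total: 0 + 0 + 3 = 3.

3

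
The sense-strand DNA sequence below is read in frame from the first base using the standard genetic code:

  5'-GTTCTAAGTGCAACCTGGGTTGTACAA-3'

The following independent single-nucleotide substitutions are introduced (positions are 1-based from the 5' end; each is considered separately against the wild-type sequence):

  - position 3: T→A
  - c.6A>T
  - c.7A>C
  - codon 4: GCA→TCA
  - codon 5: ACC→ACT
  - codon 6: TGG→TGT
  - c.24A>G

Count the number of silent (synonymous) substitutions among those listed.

Codon 1: GTT (Val) → GTA (Val) — synonymous.
Codon 2: CTA (Leu) → CTT (Leu) — synonymous.
Codon 3: AGT (Ser) → CGT (Arg) — missense.
Codon 4: GCA (Ala) → TCA (Ser) — missense.
Codon 5: ACC (Thr) → ACT (Thr) — synonymous.
Codon 6: TGG (Trp) → TGT (Cys) — missense.
Codon 8: GTA (Val) → GTG (Val) — synonymous.
Synonymous: 4 of 7.

4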